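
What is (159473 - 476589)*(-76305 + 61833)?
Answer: 4589302752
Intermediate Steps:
(159473 - 476589)*(-76305 + 61833) = -317116*(-14472) = 4589302752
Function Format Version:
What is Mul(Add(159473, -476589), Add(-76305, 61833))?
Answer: 4589302752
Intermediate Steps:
Mul(Add(159473, -476589), Add(-76305, 61833)) = Mul(-317116, -14472) = 4589302752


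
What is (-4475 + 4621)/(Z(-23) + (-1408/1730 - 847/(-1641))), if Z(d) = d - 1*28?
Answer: -103620945/36407662 ≈ -2.8461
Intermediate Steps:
Z(d) = -28 + d (Z(d) = d - 28 = -28 + d)
(-4475 + 4621)/(Z(-23) + (-1408/1730 - 847/(-1641))) = (-4475 + 4621)/((-28 - 23) + (-1408/1730 - 847/(-1641))) = 146/(-51 + (-1408*1/1730 - 847*(-1/1641))) = 146/(-51 + (-704/865 + 847/1641)) = 146/(-51 - 422609/1419465) = 146/(-72815324/1419465) = 146*(-1419465/72815324) = -103620945/36407662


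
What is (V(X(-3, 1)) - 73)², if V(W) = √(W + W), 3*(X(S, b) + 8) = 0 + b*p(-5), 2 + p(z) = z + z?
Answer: 5305 - 292*I*√6 ≈ 5305.0 - 715.25*I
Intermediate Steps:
p(z) = -2 + 2*z (p(z) = -2 + (z + z) = -2 + 2*z)
X(S, b) = -8 - 4*b (X(S, b) = -8 + (0 + b*(-2 + 2*(-5)))/3 = -8 + (0 + b*(-2 - 10))/3 = -8 + (0 + b*(-12))/3 = -8 + (0 - 12*b)/3 = -8 + (-12*b)/3 = -8 - 4*b)
V(W) = √2*√W (V(W) = √(2*W) = √2*√W)
(V(X(-3, 1)) - 73)² = (√2*√(-8 - 4*1) - 73)² = (√2*√(-8 - 4) - 73)² = (√2*√(-12) - 73)² = (√2*(2*I*√3) - 73)² = (2*I*√6 - 73)² = (-73 + 2*I*√6)²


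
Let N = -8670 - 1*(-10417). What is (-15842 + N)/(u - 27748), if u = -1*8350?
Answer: 14095/36098 ≈ 0.39046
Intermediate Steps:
u = -8350
N = 1747 (N = -8670 + 10417 = 1747)
(-15842 + N)/(u - 27748) = (-15842 + 1747)/(-8350 - 27748) = -14095/(-36098) = -14095*(-1/36098) = 14095/36098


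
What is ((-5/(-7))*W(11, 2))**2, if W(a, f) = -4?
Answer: 400/49 ≈ 8.1633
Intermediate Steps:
((-5/(-7))*W(11, 2))**2 = (-5/(-7)*(-4))**2 = (-5*(-1/7)*(-4))**2 = ((5/7)*(-4))**2 = (-20/7)**2 = 400/49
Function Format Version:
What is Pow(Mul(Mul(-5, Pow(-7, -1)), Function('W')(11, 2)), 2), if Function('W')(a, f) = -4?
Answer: Rational(400, 49) ≈ 8.1633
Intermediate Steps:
Pow(Mul(Mul(-5, Pow(-7, -1)), Function('W')(11, 2)), 2) = Pow(Mul(Mul(-5, Pow(-7, -1)), -4), 2) = Pow(Mul(Mul(-5, Rational(-1, 7)), -4), 2) = Pow(Mul(Rational(5, 7), -4), 2) = Pow(Rational(-20, 7), 2) = Rational(400, 49)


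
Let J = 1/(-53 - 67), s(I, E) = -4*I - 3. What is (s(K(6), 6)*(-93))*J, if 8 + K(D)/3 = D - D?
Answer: 2883/40 ≈ 72.075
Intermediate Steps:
K(D) = -24 (K(D) = -24 + 3*(D - D) = -24 + 3*0 = -24 + 0 = -24)
s(I, E) = -3 - 4*I
J = -1/120 (J = 1/(-120) = -1/120 ≈ -0.0083333)
(s(K(6), 6)*(-93))*J = ((-3 - 4*(-24))*(-93))*(-1/120) = ((-3 + 96)*(-93))*(-1/120) = (93*(-93))*(-1/120) = -8649*(-1/120) = 2883/40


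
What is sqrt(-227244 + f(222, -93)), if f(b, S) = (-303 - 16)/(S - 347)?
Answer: I*sqrt(90897310)/20 ≈ 476.7*I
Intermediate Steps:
f(b, S) = -319/(-347 + S)
sqrt(-227244 + f(222, -93)) = sqrt(-227244 - 319/(-347 - 93)) = sqrt(-227244 - 319/(-440)) = sqrt(-227244 - 319*(-1/440)) = sqrt(-227244 + 29/40) = sqrt(-9089731/40) = I*sqrt(90897310)/20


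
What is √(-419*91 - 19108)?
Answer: I*√57237 ≈ 239.24*I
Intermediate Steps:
√(-419*91 - 19108) = √(-38129 - 19108) = √(-57237) = I*√57237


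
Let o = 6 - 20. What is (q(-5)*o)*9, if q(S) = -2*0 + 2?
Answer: -252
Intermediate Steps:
o = -14
q(S) = 2 (q(S) = 0 + 2 = 2)
(q(-5)*o)*9 = (2*(-14))*9 = -28*9 = -252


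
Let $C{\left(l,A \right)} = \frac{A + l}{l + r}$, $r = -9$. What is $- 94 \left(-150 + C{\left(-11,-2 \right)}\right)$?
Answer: $\frac{140389}{10} \approx 14039.0$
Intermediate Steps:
$C{\left(l,A \right)} = \frac{A + l}{-9 + l}$ ($C{\left(l,A \right)} = \frac{A + l}{l - 9} = \frac{A + l}{-9 + l}$)
$- 94 \left(-150 + C{\left(-11,-2 \right)}\right) = - 94 \left(-150 + \frac{-2 - 11}{-9 - 11}\right) = - 94 \left(-150 + \frac{1}{-20} \left(-13\right)\right) = - 94 \left(-150 - - \frac{13}{20}\right) = - 94 \left(-150 + \frac{13}{20}\right) = \left(-94\right) \left(- \frac{2987}{20}\right) = \frac{140389}{10}$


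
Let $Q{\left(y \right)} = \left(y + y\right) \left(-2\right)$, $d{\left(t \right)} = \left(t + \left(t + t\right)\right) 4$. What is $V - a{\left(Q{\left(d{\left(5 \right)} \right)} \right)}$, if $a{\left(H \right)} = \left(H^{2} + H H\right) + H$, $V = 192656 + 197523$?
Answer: $275219$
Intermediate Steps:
$d{\left(t \right)} = 12 t$ ($d{\left(t \right)} = \left(t + 2 t\right) 4 = 3 t 4 = 12 t$)
$V = 390179$
$Q{\left(y \right)} = - 4 y$ ($Q{\left(y \right)} = 2 y \left(-2\right) = - 4 y$)
$a{\left(H \right)} = H + 2 H^{2}$ ($a{\left(H \right)} = \left(H^{2} + H^{2}\right) + H = 2 H^{2} + H = H + 2 H^{2}$)
$V - a{\left(Q{\left(d{\left(5 \right)} \right)} \right)} = 390179 - - 4 \cdot 12 \cdot 5 \left(1 + 2 \left(- 4 \cdot 12 \cdot 5\right)\right) = 390179 - \left(-4\right) 60 \left(1 + 2 \left(\left(-4\right) 60\right)\right) = 390179 - - 240 \left(1 + 2 \left(-240\right)\right) = 390179 - - 240 \left(1 - 480\right) = 390179 - \left(-240\right) \left(-479\right) = 390179 - 114960 = 275219$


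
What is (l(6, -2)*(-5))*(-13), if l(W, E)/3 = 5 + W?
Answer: 2145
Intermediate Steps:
l(W, E) = 15 + 3*W (l(W, E) = 3*(5 + W) = 15 + 3*W)
(l(6, -2)*(-5))*(-13) = ((15 + 3*6)*(-5))*(-13) = ((15 + 18)*(-5))*(-13) = (33*(-5))*(-13) = -165*(-13) = 2145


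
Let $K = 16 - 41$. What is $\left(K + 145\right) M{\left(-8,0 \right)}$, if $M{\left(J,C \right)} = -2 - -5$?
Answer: $360$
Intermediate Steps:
$M{\left(J,C \right)} = 3$ ($M{\left(J,C \right)} = -2 + 5 = 3$)
$K = -25$
$\left(K + 145\right) M{\left(-8,0 \right)} = \left(-25 + 145\right) 3 = 120 \cdot 3 = 360$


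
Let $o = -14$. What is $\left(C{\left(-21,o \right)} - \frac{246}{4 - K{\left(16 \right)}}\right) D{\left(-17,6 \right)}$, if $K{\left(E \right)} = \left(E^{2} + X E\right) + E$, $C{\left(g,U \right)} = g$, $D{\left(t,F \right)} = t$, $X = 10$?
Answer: $\frac{74307}{214} \approx 347.23$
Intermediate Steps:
$K{\left(E \right)} = E^{2} + 11 E$ ($K{\left(E \right)} = \left(E^{2} + 10 E\right) + E = E^{2} + 11 E$)
$\left(C{\left(-21,o \right)} - \frac{246}{4 - K{\left(16 \right)}}\right) D{\left(-17,6 \right)} = \left(-21 - \frac{246}{4 - 16 \left(11 + 16\right)}\right) \left(-17\right) = \left(-21 - \frac{246}{4 - 16 \cdot 27}\right) \left(-17\right) = \left(-21 - \frac{246}{4 - 432}\right) \left(-17\right) = \left(-21 - \frac{246}{-428}\right) \left(-17\right) = \left(-21 - - \frac{123}{214}\right) \left(-17\right) = \left(-21 + \frac{123}{214}\right) \left(-17\right) = \left(- \frac{4371}{214}\right) \left(-17\right) = \frac{74307}{214}$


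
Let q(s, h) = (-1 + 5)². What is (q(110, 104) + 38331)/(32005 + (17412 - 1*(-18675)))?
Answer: 38347/68092 ≈ 0.56316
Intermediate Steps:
q(s, h) = 16 (q(s, h) = 4² = 16)
(q(110, 104) + 38331)/(32005 + (17412 - 1*(-18675))) = (16 + 38331)/(32005 + (17412 - 1*(-18675))) = 38347/(32005 + (17412 + 18675)) = 38347/(32005 + 36087) = 38347/68092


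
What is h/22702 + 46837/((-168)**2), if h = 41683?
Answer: 159982469/45767232 ≈ 3.4956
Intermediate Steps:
h/22702 + 46837/((-168)**2) = 41683/22702 + 46837/((-168)**2) = 41683*(1/22702) + 46837/28224 = 41683/22702 + 46837*(1/28224) = 41683/22702 + 6691/4032 = 159982469/45767232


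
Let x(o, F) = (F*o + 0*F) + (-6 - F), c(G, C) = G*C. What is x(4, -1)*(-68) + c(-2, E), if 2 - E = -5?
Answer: 598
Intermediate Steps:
E = 7 (E = 2 - 1*(-5) = 2 + 5 = 7)
c(G, C) = C*G
x(o, F) = -6 - F + F*o (x(o, F) = (F*o + 0) + (-6 - F) = F*o + (-6 - F) = -6 - F + F*o)
x(4, -1)*(-68) + c(-2, E) = (-6 - 1*(-1) - 1*4)*(-68) + 7*(-2) = (-6 + 1 - 4)*(-68) - 14 = -9*(-68) - 14 = 612 - 14 = 598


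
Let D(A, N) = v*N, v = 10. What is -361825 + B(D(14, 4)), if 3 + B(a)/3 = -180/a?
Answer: -723695/2 ≈ -3.6185e+5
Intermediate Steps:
D(A, N) = 10*N
B(a) = -9 - 540/a (B(a) = -9 + 3*(-180/a) = -9 - 540/a)
-361825 + B(D(14, 4)) = -361825 + (-9 - 540/(10*4)) = -361825 + (-9 - 540/40) = -361825 + (-9 - 540*1/40) = -361825 + (-9 - 27/2) = -361825 - 45/2 = -723695/2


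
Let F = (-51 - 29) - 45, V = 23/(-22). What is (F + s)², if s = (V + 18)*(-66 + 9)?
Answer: 576528121/484 ≈ 1.1912e+6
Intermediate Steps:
V = -23/22 (V = 23*(-1/22) = -23/22 ≈ -1.0455)
s = -21261/22 (s = (-23/22 + 18)*(-66 + 9) = (373/22)*(-57) = -21261/22 ≈ -966.41)
F = -125 (F = -80 - 45 = -125)
(F + s)² = (-125 - 21261/22)² = (-24011/22)² = 576528121/484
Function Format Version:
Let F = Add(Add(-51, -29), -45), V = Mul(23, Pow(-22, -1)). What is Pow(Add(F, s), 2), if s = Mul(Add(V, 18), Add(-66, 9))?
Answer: Rational(576528121, 484) ≈ 1.1912e+6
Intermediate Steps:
V = Rational(-23, 22) (V = Mul(23, Rational(-1, 22)) = Rational(-23, 22) ≈ -1.0455)
s = Rational(-21261, 22) (s = Mul(Add(Rational(-23, 22), 18), Add(-66, 9)) = Mul(Rational(373, 22), -57) = Rational(-21261, 22) ≈ -966.41)
F = -125 (F = Add(-80, -45) = -125)
Pow(Add(F, s), 2) = Pow(Add(-125, Rational(-21261, 22)), 2) = Pow(Rational(-24011, 22), 2) = Rational(576528121, 484)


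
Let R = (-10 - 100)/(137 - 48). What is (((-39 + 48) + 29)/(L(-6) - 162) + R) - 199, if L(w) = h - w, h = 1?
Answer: -2765637/13795 ≈ -200.48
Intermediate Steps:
L(w) = 1 - w
R = -110/89 ≈ -1.2360
(((-39 + 48) + 29)/(L(-6) - 162) + R) - 199 = (((-39 + 48) + 29)/((1 - 1*(-6)) - 162) - 110/89) - 199 = ((9 + 29)/((1 + 6) - 162) - 110/89) - 199 = (38/(7 - 162) - 110/89) - 199 = (38/(-155) - 110/89) - 199 = (38*(-1/155) - 110/89) - 199 = (-38/155 - 110/89) - 199 = -20432/13795 - 199 = -2765637/13795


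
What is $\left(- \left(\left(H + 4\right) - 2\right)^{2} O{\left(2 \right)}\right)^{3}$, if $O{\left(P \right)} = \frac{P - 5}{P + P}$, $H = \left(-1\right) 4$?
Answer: $27$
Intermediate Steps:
$H = -4$
$O{\left(P \right)} = \frac{-5 + P}{2 P}$
$\left(- \left(\left(H + 4\right) - 2\right)^{2} O{\left(2 \right)}\right)^{3} = \left(- \left(\left(-4 + 4\right) - 2\right)^{2} \frac{-5 + 2}{2 \cdot 2}\right)^{3} = \left(- \left(0 - 2\right)^{2} \cdot \frac{1}{2} \cdot \frac{1}{2} \left(-3\right)\right)^{3} = \left(- \left(-2\right)^{2} \left(- \frac{3}{4}\right)\right)^{3} = \left(\left(-1\right) 4 \left(- \frac{3}{4}\right)\right)^{3} = \left(\left(-4\right) \left(- \frac{3}{4}\right)\right)^{3} = 3^{3} = 27$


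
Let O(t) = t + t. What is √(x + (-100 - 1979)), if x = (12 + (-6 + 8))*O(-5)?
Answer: I*√2219 ≈ 47.106*I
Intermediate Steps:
O(t) = 2*t
x = -140 (x = (12 + (-6 + 8))*(2*(-5)) = (12 + 2)*(-10) = 14*(-10) = -140)
√(x + (-100 - 1979)) = √(-140 + (-100 - 1979)) = √(-140 - 2079) = √(-2219) = I*√2219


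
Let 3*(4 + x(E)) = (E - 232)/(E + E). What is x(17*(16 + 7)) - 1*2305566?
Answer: -1802955687/782 ≈ -2.3056e+6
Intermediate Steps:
x(E) = -4 + (-232 + E)/(6*E) (x(E) = -4 + ((E - 232)/(E + E))/3 = -4 + ((-232 + E)/((2*E)))/3 = -4 + ((-232 + E)*(1/(2*E)))/3 = -4 + ((-232 + E)/(2*E))/3 = -4 + (-232 + E)/(6*E))
x(17*(16 + 7)) - 1*2305566 = (-232 - 391*(16 + 7))/(6*((17*(16 + 7)))) - 1*2305566 = (-232 - 391*23)/(6*((17*23))) - 2305566 = (1/6)*(-232 - 23*391)/391 - 2305566 = (1/6)*(1/391)*(-232 - 8993) - 2305566 = (1/6)*(1/391)*(-9225) - 2305566 = -3075/782 - 2305566 = -1802955687/782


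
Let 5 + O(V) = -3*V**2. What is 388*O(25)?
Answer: -729440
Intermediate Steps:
O(V) = -5 - 3*V**2
388*O(25) = 388*(-5 - 3*25**2) = 388*(-5 - 3*625) = 388*(-5 - 1875) = 388*(-1880) = -729440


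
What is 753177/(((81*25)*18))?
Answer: 251059/12150 ≈ 20.663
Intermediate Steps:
753177/(((81*25)*18)) = 753177/((2025*18)) = 753177/36450 = 753177*(1/36450) = 251059/12150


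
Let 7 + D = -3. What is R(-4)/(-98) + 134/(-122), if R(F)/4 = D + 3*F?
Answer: -599/2989 ≈ -0.20040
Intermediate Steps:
D = -10 (D = -7 - 3 = -10)
R(F) = -40 + 12*F (R(F) = 4*(-10 + 3*F) = -40 + 12*F)
R(-4)/(-98) + 134/(-122) = (-40 + 12*(-4))/(-98) + 134/(-122) = (-40 - 48)*(-1/98) + 134*(-1/122) = -88*(-1/98) - 67/61 = 44/49 - 67/61 = -599/2989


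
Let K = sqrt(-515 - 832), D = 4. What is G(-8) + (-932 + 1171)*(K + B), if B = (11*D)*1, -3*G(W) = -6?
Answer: 10518 + 239*I*sqrt(1347) ≈ 10518.0 + 8771.7*I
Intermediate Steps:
G(W) = 2 (G(W) = -1/3*(-6) = 2)
B = 44 (B = (11*4)*1 = 44*1 = 44)
K = I*sqrt(1347) (K = sqrt(-1347) = I*sqrt(1347) ≈ 36.701*I)
G(-8) + (-932 + 1171)*(K + B) = 2 + (-932 + 1171)*(I*sqrt(1347) + 44) = 2 + 239*(44 + I*sqrt(1347)) = 2 + (10516 + 239*I*sqrt(1347)) = 10518 + 239*I*sqrt(1347)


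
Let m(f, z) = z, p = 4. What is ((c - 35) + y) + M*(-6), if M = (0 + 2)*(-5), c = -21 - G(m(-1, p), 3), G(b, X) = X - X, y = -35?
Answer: -31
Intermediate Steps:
G(b, X) = 0
c = -21 (c = -21 - 1*0 = -21 + 0 = -21)
M = -10 (M = 2*(-5) = -10)
((c - 35) + y) + M*(-6) = ((-21 - 35) - 35) - 10*(-6) = (-56 - 35) + 60 = -91 + 60 = -31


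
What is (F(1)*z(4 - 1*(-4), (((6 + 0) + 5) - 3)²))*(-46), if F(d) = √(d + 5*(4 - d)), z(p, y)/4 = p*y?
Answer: -376832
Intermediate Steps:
z(p, y) = 4*p*y (z(p, y) = 4*(p*y) = 4*p*y)
F(d) = √(20 - 4*d) (F(d) = √(d + (20 - 5*d)) = √(20 - 4*d))
(F(1)*z(4 - 1*(-4), (((6 + 0) + 5) - 3)²))*(-46) = ((2*√(5 - 1*1))*(4*(4 - 1*(-4))*(((6 + 0) + 5) - 3)²))*(-46) = ((2*√(5 - 1))*(4*(4 + 4)*((6 + 5) - 3)²))*(-46) = ((2*√4)*(4*8*(11 - 3)²))*(-46) = ((2*2)*(4*8*8²))*(-46) = (4*(4*8*64))*(-46) = (4*2048)*(-46) = 8192*(-46) = -376832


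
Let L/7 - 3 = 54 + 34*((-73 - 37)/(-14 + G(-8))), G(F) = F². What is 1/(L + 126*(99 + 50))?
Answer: 5/93247 ≈ 5.3621e-5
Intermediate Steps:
L = -623/5 (L = 21 + 7*(54 + 34*((-73 - 37)/(-14 + (-8)²))) = 21 + 7*(54 + 34*(-110/(-14 + 64))) = 21 + 7*(54 + 34*(-110/50)) = 21 + 7*(54 + 34*(-110*1/50)) = 21 + 7*(54 + 34*(-11/5)) = 21 + 7*(54 - 374/5) = 21 + 7*(-104/5) = 21 - 728/5 = -623/5 ≈ -124.60)
1/(L + 126*(99 + 50)) = 1/(-623/5 + 126*(99 + 50)) = 1/(-623/5 + 126*149) = 1/(-623/5 + 18774) = 1/(93247/5) = 5/93247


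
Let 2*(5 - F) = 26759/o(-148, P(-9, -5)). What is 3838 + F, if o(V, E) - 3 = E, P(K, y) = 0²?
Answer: -3701/6 ≈ -616.83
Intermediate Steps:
P(K, y) = 0
o(V, E) = 3 + E
F = -26729/6 (F = 5 - 26759/(2*(3 + 0)) = 5 - 26759/(2*3) = 5 - ½*26759/3 = 5 - 26759/6 = -26729/6 ≈ -4454.8)
3838 + F = 3838 - 26729/6 = -3701/6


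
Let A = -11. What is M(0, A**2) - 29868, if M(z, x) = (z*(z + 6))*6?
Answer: -29868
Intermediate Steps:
M(z, x) = 6*z*(6 + z) (M(z, x) = (z*(6 + z))*6 = 6*z*(6 + z))
M(0, A**2) - 29868 = 6*0*(6 + 0) - 29868 = 6*0*6 - 29868 = 0 - 29868 = -29868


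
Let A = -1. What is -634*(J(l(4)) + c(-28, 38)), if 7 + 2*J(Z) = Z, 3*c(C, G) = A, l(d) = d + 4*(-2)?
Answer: 11095/3 ≈ 3698.3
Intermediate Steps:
l(d) = -8 + d (l(d) = d - 8 = -8 + d)
c(C, G) = -1/3 (c(C, G) = (1/3)*(-1) = -1/3)
J(Z) = -7/2 + Z/2
-634*(J(l(4)) + c(-28, 38)) = -634*((-7/2 + (-8 + 4)/2) - 1/3) = -634*((-7/2 + (1/2)*(-4)) - 1/3) = -634*((-7/2 - 2) - 1/3) = -634*(-11/2 - 1/3) = -634*(-35/6) = 11095/3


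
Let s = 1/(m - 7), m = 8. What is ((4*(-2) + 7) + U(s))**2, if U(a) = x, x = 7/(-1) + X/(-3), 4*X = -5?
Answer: 8281/144 ≈ 57.507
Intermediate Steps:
X = -5/4 (X = (1/4)*(-5) = -5/4 ≈ -1.2500)
s = 1 (s = 1/(8 - 7) = 1/1 = 1)
x = -79/12 (x = 7/(-1) - 5/4/(-3) = 7*(-1) - 5/4*(-1/3) = -7 + 5/12 = -79/12 ≈ -6.5833)
U(a) = -79/12
((4*(-2) + 7) + U(s))**2 = ((4*(-2) + 7) - 79/12)**2 = ((-8 + 7) - 79/12)**2 = (-1 - 79/12)**2 = (-91/12)**2 = 8281/144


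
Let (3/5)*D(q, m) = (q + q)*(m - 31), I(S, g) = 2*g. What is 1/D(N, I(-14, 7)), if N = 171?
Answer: -1/9690 ≈ -0.00010320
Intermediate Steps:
D(q, m) = 10*q*(-31 + m)/3 (D(q, m) = 5*((q + q)*(m - 31))/3 = 5*((2*q)*(-31 + m))/3 = 5*(2*q*(-31 + m))/3 = 10*q*(-31 + m)/3)
1/D(N, I(-14, 7)) = 1/((10/3)*171*(-31 + 2*7)) = 1/((10/3)*171*(-31 + 14)) = 1/((10/3)*171*(-17)) = 1/(-9690) = -1/9690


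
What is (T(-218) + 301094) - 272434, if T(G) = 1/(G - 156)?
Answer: 10718839/374 ≈ 28660.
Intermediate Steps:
T(G) = 1/(-156 + G)
(T(-218) + 301094) - 272434 = (1/(-156 - 218) + 301094) - 272434 = (1/(-374) + 301094) - 272434 = (-1/374 + 301094) - 272434 = 112609155/374 - 272434 = 10718839/374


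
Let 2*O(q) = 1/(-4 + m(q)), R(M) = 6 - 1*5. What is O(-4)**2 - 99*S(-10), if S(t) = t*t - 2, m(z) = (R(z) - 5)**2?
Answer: -5588351/576 ≈ -9702.0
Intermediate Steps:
R(M) = 1 (R(M) = 6 - 5 = 1)
m(z) = 16 (m(z) = (1 - 5)**2 = (-4)**2 = 16)
S(t) = -2 + t**2 (S(t) = t**2 - 2 = -2 + t**2)
O(q) = 1/24 (O(q) = 1/(2*(-4 + 16)) = (1/2)/12 = (1/2)*(1/12) = 1/24)
O(-4)**2 - 99*S(-10) = (1/24)**2 - 99*(-2 + (-10)**2) = 1/576 - 99*(-2 + 100) = 1/576 - 99*98 = 1/576 - 9702 = -5588351/576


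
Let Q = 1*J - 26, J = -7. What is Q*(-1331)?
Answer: 43923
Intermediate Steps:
Q = -33 (Q = 1*(-7) - 26 = -7 - 26 = -33)
Q*(-1331) = -33*(-1331) = 43923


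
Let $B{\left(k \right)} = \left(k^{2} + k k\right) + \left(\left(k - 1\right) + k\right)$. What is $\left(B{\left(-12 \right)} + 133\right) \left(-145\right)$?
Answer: $-57420$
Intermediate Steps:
$B{\left(k \right)} = -1 + 2 k + 2 k^{2}$ ($B{\left(k \right)} = \left(k^{2} + k^{2}\right) + \left(\left(-1 + k\right) + k\right) = 2 k^{2} + \left(-1 + 2 k\right) = -1 + 2 k + 2 k^{2}$)
$\left(B{\left(-12 \right)} + 133\right) \left(-145\right) = \left(\left(-1 + 2 \left(-12\right) + 2 \left(-12\right)^{2}\right) + 133\right) \left(-145\right) = \left(\left(-1 - 24 + 2 \cdot 144\right) + 133\right) \left(-145\right) = \left(\left(-1 - 24 + 288\right) + 133\right) \left(-145\right) = \left(263 + 133\right) \left(-145\right) = 396 \left(-145\right) = -57420$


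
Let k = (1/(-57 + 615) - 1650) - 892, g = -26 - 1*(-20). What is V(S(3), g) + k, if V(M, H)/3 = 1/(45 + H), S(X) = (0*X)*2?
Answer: -18439097/7254 ≈ -2541.9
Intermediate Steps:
g = -6 (g = -26 + 20 = -6)
S(X) = 0 (S(X) = 0*2 = 0)
V(M, H) = 3/(45 + H)
k = -1418435/558 (k = (1/558 - 1650) - 892 = -920699/558 - 892 = -1418435/558 ≈ -2542.0)
V(S(3), g) + k = 3/(45 - 6) - 1418435/558 = 3/39 - 1418435/558 = 3*(1/39) - 1418435/558 = 1/13 - 1418435/558 = -18439097/7254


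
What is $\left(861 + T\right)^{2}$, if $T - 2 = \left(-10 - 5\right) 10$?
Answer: $508369$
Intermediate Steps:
$T = -148$ ($T = 2 + \left(-10 - 5\right) 10 = 2 - 150 = -148$)
$\left(861 + T\right)^{2} = \left(861 - 148\right)^{2} = 713^{2} = 508369$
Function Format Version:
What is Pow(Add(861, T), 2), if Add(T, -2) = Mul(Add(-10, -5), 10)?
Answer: 508369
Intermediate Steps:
T = -148 (T = Add(2, Mul(Add(-10, -5), 10)) = Add(2, Mul(-15, 10)) = Add(2, -150) = -148)
Pow(Add(861, T), 2) = Pow(Add(861, -148), 2) = Pow(713, 2) = 508369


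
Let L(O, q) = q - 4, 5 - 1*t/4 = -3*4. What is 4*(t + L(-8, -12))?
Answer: 208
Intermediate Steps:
t = 68 (t = 20 - (-12)*4 = 20 - 4*(-12) = 20 + 48 = 68)
L(O, q) = -4 + q
4*(t + L(-8, -12)) = 4*(68 + (-4 - 12)) = 4*(68 - 16) = 4*52 = 208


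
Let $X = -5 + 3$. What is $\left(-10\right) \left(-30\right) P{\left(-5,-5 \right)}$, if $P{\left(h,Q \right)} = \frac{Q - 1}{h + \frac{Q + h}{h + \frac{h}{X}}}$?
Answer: $1800$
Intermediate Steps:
$X = -2$
$P{\left(h,Q \right)} = \frac{-1 + Q}{h + \frac{2 \left(Q + h\right)}{h}}$ ($P{\left(h,Q \right)} = \frac{Q - 1}{h + \frac{Q + h}{h + \frac{h}{-2}}} = \frac{-1 + Q}{h + \frac{Q + h}{h + h \left(- \frac{1}{2}\right)}} = \frac{-1 + Q}{h + \frac{Q + h}{h - \frac{h}{2}}} = \frac{-1 + Q}{h + \frac{Q + h}{\frac{1}{2} h}} = \frac{-1 + Q}{h + \left(Q + h\right) \frac{2}{h}} = \frac{-1 + Q}{h + \frac{2 \left(Q + h\right)}{h}}$)
$\left(-10\right) \left(-30\right) P{\left(-5,-5 \right)} = \left(-10\right) \left(-30\right) \left(- \frac{5 \left(-1 - 5\right)}{\left(-5\right)^{2} + 2 \left(-5\right) + 2 \left(-5\right)}\right) = 300 \left(\left(-5\right) \frac{1}{25 - 10 - 10} \left(-6\right)\right) = 300 \left(\left(-5\right) \frac{1}{5} \left(-6\right)\right) = 300 \cdot 6 = 1800$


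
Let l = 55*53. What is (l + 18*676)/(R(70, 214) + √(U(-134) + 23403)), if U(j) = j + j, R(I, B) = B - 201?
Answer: -196079/22966 + 15083*√23135/22966 ≈ 91.356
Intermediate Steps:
R(I, B) = -201 + B
U(j) = 2*j
l = 2915
(l + 18*676)/(R(70, 214) + √(U(-134) + 23403)) = (2915 + 18*676)/((-201 + 214) + √(2*(-134) + 23403)) = (2915 + 12168)/(13 + √(-268 + 23403)) = 15083/(13 + √23135)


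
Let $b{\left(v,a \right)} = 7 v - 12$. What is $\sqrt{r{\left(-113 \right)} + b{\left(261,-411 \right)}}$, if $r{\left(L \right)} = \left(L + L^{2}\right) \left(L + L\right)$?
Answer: $i \sqrt{2858441} \approx 1690.7 i$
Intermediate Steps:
$b{\left(v,a \right)} = -12 + 7 v$
$r{\left(L \right)} = 2 L \left(L + L^{2}\right)$ ($r{\left(L \right)} = \left(L + L^{2}\right) 2 L = 2 L \left(L + L^{2}\right)$)
$\sqrt{r{\left(-113 \right)} + b{\left(261,-411 \right)}} = \sqrt{2 \left(-113\right)^{2} \left(1 - 113\right) + \left(-12 + 7 \cdot 261\right)} = \sqrt{2 \cdot 12769 \left(-112\right) + \left(-12 + 1827\right)} = \sqrt{-2860256 + 1815} = \sqrt{-2858441} = i \sqrt{2858441}$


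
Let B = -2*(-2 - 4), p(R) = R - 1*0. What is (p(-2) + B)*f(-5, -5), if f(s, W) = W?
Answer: -50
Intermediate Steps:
p(R) = R (p(R) = R + 0 = R)
B = 12 (B = -2*(-6) = 12)
(p(-2) + B)*f(-5, -5) = (-2 + 12)*(-5) = 10*(-5) = -50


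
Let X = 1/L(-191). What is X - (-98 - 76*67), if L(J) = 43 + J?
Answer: 768119/148 ≈ 5190.0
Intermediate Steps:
X = -1/148 (X = 1/(43 - 191) = 1/(-148) = -1/148 ≈ -0.0067568)
X - (-98 - 76*67) = -1/148 - (-98 - 76*67) = -1/148 - (-98 - 5092) = -1/148 - 1*(-5190) = -1/148 + 5190 = 768119/148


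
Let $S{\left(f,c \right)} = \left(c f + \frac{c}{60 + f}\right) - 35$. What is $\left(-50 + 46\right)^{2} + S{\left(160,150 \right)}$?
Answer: $\frac{527597}{22} \approx 23982.0$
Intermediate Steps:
$S{\left(f,c \right)} = -35 + c f + \frac{c}{60 + f}$ ($S{\left(f,c \right)} = \left(c f + \frac{c}{60 + f}\right) - 35 = -35 + c f + \frac{c}{60 + f}$)
$\left(-50 + 46\right)^{2} + S{\left(160,150 \right)} = \left(-50 + 46\right)^{2} + \frac{-2100 + 150 - 5600 + 150 \cdot 160^{2} + 60 \cdot 150 \cdot 160}{60 + 160} = \left(-4\right)^{2} + \frac{-2100 + 150 - 5600 + 150 \cdot 25600 + 1440000}{220} = 16 + \frac{-2100 + 150 - 5600 + 3840000 + 1440000}{220} = 16 + \frac{1}{220} \cdot 5272450 = 16 + \frac{527245}{22} = \frac{527597}{22}$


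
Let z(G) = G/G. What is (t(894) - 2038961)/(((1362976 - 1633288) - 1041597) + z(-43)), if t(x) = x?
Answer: 2038067/1311908 ≈ 1.5535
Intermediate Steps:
z(G) = 1
(t(894) - 2038961)/(((1362976 - 1633288) - 1041597) + z(-43)) = (894 - 2038961)/(((1362976 - 1633288) - 1041597) + 1) = -2038067/((-270312 - 1041597) + 1) = -2038067/(-1311909 + 1) = -2038067/(-1311908) = -2038067*(-1/1311908) = 2038067/1311908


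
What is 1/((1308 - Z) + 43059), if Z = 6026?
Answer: 1/38341 ≈ 2.6082e-5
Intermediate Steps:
1/((1308 - Z) + 43059) = 1/((1308 - 1*6026) + 43059) = 1/((1308 - 6026) + 43059) = 1/(-4718 + 43059) = 1/38341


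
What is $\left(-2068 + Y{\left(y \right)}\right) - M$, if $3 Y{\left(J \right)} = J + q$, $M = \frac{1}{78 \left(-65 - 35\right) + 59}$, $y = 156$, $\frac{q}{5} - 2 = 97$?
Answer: $- \frac{14328590}{7741} \approx -1851.0$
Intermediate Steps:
$q = 495$ ($q = 10 + 5 \cdot 97 = 10 + 485 = 495$)
$M = - \frac{1}{7741}$ ($M = \frac{1}{78 \left(-100\right) + 59} = \frac{1}{-7800 + 59} = \frac{1}{-7741} = - \frac{1}{7741} \approx -0.00012918$)
$Y{\left(J \right)} = 165 + \frac{J}{3}$ ($Y{\left(J \right)} = \frac{J + 495}{3} = \frac{495 + J}{3} = 165 + \frac{J}{3}$)
$\left(-2068 + Y{\left(y \right)}\right) - M = \left(-2068 + \left(165 + \frac{1}{3} \cdot 156\right)\right) - - \frac{1}{7741} = \left(-2068 + \left(165 + 52\right)\right) + \frac{1}{7741} = \left(-2068 + 217\right) + \frac{1}{7741} = -1851 + \frac{1}{7741} = - \frac{14328590}{7741}$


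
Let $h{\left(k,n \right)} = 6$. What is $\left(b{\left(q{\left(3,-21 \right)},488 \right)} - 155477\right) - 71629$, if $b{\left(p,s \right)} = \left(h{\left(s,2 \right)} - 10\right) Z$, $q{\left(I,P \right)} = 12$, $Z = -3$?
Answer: $-227094$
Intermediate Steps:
$b{\left(p,s \right)} = 12$ ($b{\left(p,s \right)} = \left(6 - 10\right) \left(-3\right) = \left(-4\right) \left(-3\right) = 12$)
$\left(b{\left(q{\left(3,-21 \right)},488 \right)} - 155477\right) - 71629 = \left(12 - 155477\right) - 71629 = -155465 - 71629 = -227094$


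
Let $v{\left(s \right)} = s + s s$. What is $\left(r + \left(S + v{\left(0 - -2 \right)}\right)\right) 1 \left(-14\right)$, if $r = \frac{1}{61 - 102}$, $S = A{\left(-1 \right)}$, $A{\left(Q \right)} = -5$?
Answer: $- \frac{560}{41} \approx -13.659$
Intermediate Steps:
$v{\left(s \right)} = s + s^{2}$
$S = -5$
$r = - \frac{1}{41}$ ($r = \frac{1}{-41} = - \frac{1}{41} \approx -0.02439$)
$\left(r + \left(S + v{\left(0 - -2 \right)}\right)\right) 1 \left(-14\right) = \left(- \frac{1}{41} - \left(5 - \left(0 - -2\right) \left(1 + \left(0 - -2\right)\right)\right)\right) 1 \left(-14\right) = \left(- \frac{1}{41} - \left(5 - \left(0 + 2\right) \left(1 + \left(0 + 2\right)\right)\right)\right) \left(-14\right) = \left(- \frac{1}{41} - \left(5 - 2 \left(1 + 2\right)\right)\right) \left(-14\right) = \left(- \frac{1}{41} + \left(-5 + 2 \cdot 3\right)\right) \left(-14\right) = \left(- \frac{1}{41} + \left(-5 + 6\right)\right) \left(-14\right) = \left(- \frac{1}{41} + 1\right) \left(-14\right) = \frac{40}{41} \left(-14\right) = - \frac{560}{41}$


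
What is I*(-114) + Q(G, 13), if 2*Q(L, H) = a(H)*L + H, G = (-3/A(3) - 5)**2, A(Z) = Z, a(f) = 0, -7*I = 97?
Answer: 22207/14 ≈ 1586.2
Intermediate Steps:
I = -97/7 (I = -1/7*97 = -97/7 ≈ -13.857)
G = 36 (G = (-3/3 - 5)**2 = (-3*1/3 - 5)**2 = (-1 - 5)**2 = (-6)**2 = 36)
Q(L, H) = H/2 (Q(L, H) = (0*L + H)/2 = (0 + H)/2 = H/2)
I*(-114) + Q(G, 13) = -97/7*(-114) + (1/2)*13 = 11058/7 + 13/2 = 22207/14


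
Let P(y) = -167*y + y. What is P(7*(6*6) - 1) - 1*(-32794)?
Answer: -8872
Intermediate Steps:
P(y) = -166*y
P(7*(6*6) - 1) - 1*(-32794) = -166*(7*(6*6) - 1) - 1*(-32794) = -166*(7*36 - 1) + 32794 = -166*(252 - 1) + 32794 = -166*251 + 32794 = -41666 + 32794 = -8872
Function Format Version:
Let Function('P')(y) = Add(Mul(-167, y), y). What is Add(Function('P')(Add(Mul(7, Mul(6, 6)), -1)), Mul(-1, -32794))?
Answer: -8872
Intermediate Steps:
Function('P')(y) = Mul(-166, y)
Add(Function('P')(Add(Mul(7, Mul(6, 6)), -1)), Mul(-1, -32794)) = Add(Mul(-166, Add(Mul(7, Mul(6, 6)), -1)), Mul(-1, -32794)) = Add(Mul(-166, Add(Mul(7, 36), -1)), 32794) = Add(Mul(-166, Add(252, -1)), 32794) = Add(Mul(-166, 251), 32794) = Add(-41666, 32794) = -8872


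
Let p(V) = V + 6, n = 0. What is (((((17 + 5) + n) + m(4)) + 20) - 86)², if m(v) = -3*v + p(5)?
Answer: 2025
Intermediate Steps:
p(V) = 6 + V
m(v) = 11 - 3*v (m(v) = -3*v + (6 + 5) = -3*v + 11 = 11 - 3*v)
(((((17 + 5) + n) + m(4)) + 20) - 86)² = (((((17 + 5) + 0) + (11 - 3*4)) + 20) - 86)² = ((((22 + 0) + (11 - 12)) + 20) - 86)² = (((22 - 1) + 20) - 86)² = ((21 + 20) - 86)² = (41 - 86)² = (-45)² = 2025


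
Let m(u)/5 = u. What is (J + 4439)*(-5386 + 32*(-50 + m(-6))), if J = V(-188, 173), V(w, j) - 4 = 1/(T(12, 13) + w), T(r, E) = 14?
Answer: -105912097/3 ≈ -3.5304e+7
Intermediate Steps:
m(u) = 5*u
V(w, j) = 4 + 1/(14 + w)
J = 695/174 (J = (57 + 4*(-188))/(14 - 188) = (57 - 752)/(-174) = -1/174*(-695) = 695/174 ≈ 3.9943)
(J + 4439)*(-5386 + 32*(-50 + m(-6))) = (695/174 + 4439)*(-5386 + 32*(-50 + 5*(-6))) = 773081*(-5386 + 32*(-50 - 30))/174 = 773081*(-5386 + 32*(-80))/174 = 773081*(-5386 - 2560)/174 = (773081/174)*(-7946) = -105912097/3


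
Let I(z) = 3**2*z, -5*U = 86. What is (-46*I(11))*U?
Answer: 391644/5 ≈ 78329.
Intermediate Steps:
U = -86/5 (U = -1/5*86 = -86/5 ≈ -17.200)
I(z) = 9*z
(-46*I(11))*U = -414*11*(-86/5) = -46*99*(-86/5) = -4554*(-86/5) = 391644/5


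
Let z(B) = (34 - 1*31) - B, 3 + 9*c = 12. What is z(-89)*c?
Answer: 92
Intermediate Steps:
c = 1 (c = -1/3 + (1/9)*12 = -1/3 + 4/3 = 1)
z(B) = 3 - B (z(B) = (34 - 31) - B = 3 - B)
z(-89)*c = (3 - 1*(-89))*1 = (3 + 89)*1 = 92*1 = 92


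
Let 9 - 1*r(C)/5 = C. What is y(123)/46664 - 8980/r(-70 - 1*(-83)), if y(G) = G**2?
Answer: 20967265/46664 ≈ 449.32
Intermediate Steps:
r(C) = 45 - 5*C
y(123)/46664 - 8980/r(-70 - 1*(-83)) = 123**2/46664 - 8980/(45 - 5*(-70 - 1*(-83))) = 15129*(1/46664) - 8980/(45 - 5*(-70 + 83)) = 15129/46664 - 8980/(45 - 5*13) = 15129/46664 - 8980/(45 - 65) = 15129/46664 - 8980/(-20) = 15129/46664 - 8980*(-1/20) = 15129/46664 + 449 = 20967265/46664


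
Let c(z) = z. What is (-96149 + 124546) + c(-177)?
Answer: 28220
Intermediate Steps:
(-96149 + 124546) + c(-177) = (-96149 + 124546) - 177 = 28397 - 177 = 28220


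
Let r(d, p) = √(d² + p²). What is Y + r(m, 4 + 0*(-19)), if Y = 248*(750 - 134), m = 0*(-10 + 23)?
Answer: 152772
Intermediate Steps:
m = 0 (m = 0*13 = 0)
Y = 152768 (Y = 248*616 = 152768)
Y + r(m, 4 + 0*(-19)) = 152768 + √(0² + (4 + 0*(-19))²) = 152768 + √(0 + (4 + 0)²) = 152768 + √(0 + 4²) = 152768 + √(0 + 16) = 152768 + √16 = 152768 + 4 = 152772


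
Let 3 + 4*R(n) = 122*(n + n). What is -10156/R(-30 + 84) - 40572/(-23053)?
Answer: -402050116/303677169 ≈ -1.3239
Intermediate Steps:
R(n) = -¾ + 61*n (R(n) = -¾ + (122*(n + n))/4 = -¾ + (122*(2*n))/4 = -¾ + (244*n)/4 = -¾ + 61*n)
-10156/R(-30 + 84) - 40572/(-23053) = -10156/(-¾ + 61*(-30 + 84)) - 40572/(-23053) = -10156/(-¾ + 61*54) - 40572*(-1/23053) = -10156/(-¾ + 3294) + 40572/23053 = -10156/13173/4 + 40572/23053 = -10156*4/13173 + 40572/23053 = -40624/13173 + 40572/23053 = -402050116/303677169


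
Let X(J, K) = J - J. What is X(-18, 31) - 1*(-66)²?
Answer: -4356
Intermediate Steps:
X(J, K) = 0
X(-18, 31) - 1*(-66)² = 0 - 1*(-66)² = 0 - 1*4356 = 0 - 4356 = -4356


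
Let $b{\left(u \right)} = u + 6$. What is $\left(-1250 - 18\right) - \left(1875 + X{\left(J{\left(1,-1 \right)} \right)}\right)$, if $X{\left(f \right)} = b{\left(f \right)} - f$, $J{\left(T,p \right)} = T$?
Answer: $-3149$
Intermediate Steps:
$b{\left(u \right)} = 6 + u$
$X{\left(f \right)} = 6$ ($X{\left(f \right)} = \left(6 + f\right) - f = 6$)
$\left(-1250 - 18\right) - \left(1875 + X{\left(J{\left(1,-1 \right)} \right)}\right) = \left(-1250 - 18\right) - \left(1875 + 6\right) = \left(-1250 - 18\right) - 1881 = -1268 - 1881 = -3149$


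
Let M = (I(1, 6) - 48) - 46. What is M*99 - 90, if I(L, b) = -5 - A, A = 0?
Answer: -9891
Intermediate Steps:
I(L, b) = -5 (I(L, b) = -5 - 1*0 = -5 + 0 = -5)
M = -99 (M = (-5 - 48) - 46 = -53 - 46 = -99)
M*99 - 90 = -99*99 - 90 = -9801 - 90 = -9891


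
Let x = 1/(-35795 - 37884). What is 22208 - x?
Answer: 1636263233/73679 ≈ 22208.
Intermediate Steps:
x = -1/73679 (x = 1/(-73679) = -1/73679 ≈ -1.3572e-5)
22208 - x = 22208 - 1*(-1/73679) = 22208 + 1/73679 = 1636263233/73679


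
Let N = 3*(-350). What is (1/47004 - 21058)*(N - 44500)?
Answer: 22542928011025/23502 ≈ 9.5919e+8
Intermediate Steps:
N = -1050
(1/47004 - 21058)*(N - 44500) = (1/47004 - 21058)*(-1050 - 44500) = (1/47004 - 21058)*(-45550) = -989810231/47004*(-45550) = 22542928011025/23502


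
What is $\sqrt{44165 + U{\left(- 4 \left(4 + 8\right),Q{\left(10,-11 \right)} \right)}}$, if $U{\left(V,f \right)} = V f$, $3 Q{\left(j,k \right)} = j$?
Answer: $\sqrt{44005} \approx 209.77$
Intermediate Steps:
$Q{\left(j,k \right)} = \frac{j}{3}$
$\sqrt{44165 + U{\left(- 4 \left(4 + 8\right),Q{\left(10,-11 \right)} \right)}} = \sqrt{44165 + - 4 \left(4 + 8\right) \frac{1}{3} \cdot 10} = \sqrt{44165 + \left(-4\right) 12 \cdot \frac{10}{3}} = \sqrt{44165 - 160} = \sqrt{44005}$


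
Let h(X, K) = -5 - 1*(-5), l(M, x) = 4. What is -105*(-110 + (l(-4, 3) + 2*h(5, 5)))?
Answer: 11130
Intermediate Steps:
h(X, K) = 0 (h(X, K) = -5 + 5 = 0)
-105*(-110 + (l(-4, 3) + 2*h(5, 5))) = -105*(-110 + (4 + 2*0)) = -105*(-110 + (4 + 0)) = -105*(-110 + 4) = -105*(-106) = 11130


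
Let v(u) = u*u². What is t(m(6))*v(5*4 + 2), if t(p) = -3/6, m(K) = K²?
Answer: -5324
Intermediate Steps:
v(u) = u³
t(p) = -½ (t(p) = -3*⅙ = -½)
t(m(6))*v(5*4 + 2) = -(5*4 + 2)³/2 = -(20 + 2)³/2 = -½*22³ = -½*10648 = -5324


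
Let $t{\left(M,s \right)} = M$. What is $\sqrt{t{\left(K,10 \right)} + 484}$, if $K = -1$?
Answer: $\sqrt{483} \approx 21.977$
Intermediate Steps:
$\sqrt{t{\left(K,10 \right)} + 484} = \sqrt{-1 + 484} = \sqrt{483}$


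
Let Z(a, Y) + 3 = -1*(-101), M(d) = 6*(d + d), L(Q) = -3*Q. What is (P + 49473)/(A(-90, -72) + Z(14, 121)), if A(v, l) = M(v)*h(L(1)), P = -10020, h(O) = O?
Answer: 39453/3338 ≈ 11.819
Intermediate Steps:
M(d) = 12*d (M(d) = 6*(2*d) = 12*d)
Z(a, Y) = 98 (Z(a, Y) = -3 - 1*(-101) = -3 + 101 = 98)
A(v, l) = -36*v (A(v, l) = (12*v)*(-3*1) = (12*v)*(-3) = -36*v)
(P + 49473)/(A(-90, -72) + Z(14, 121)) = (-10020 + 49473)/(-36*(-90) + 98) = 39453/(3240 + 98) = 39453/3338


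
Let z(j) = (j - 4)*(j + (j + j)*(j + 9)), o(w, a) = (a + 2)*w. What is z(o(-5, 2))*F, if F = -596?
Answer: 6007680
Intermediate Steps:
o(w, a) = w*(2 + a) (o(w, a) = (2 + a)*w = w*(2 + a))
z(j) = (-4 + j)*(j + 2*j*(9 + j)) (z(j) = (-4 + j)*(j + (2*j)*(9 + j)) = (-4 + j)*(j + 2*j*(9 + j)))
z(o(-5, 2))*F = ((-5*(2 + 2))*(-76 + 2*(-5*(2 + 2))² + 11*(-5*(2 + 2))))*(-596) = ((-5*4)*(-76 + 2*(-5*4)² + 11*(-5*4)))*(-596) = -20*(-76 + 2*(-20)² + 11*(-20))*(-596) = -20*(-76 + 2*400 - 220)*(-596) = -20*(-76 + 800 - 220)*(-596) = -20*504*(-596) = -10080*(-596) = 6007680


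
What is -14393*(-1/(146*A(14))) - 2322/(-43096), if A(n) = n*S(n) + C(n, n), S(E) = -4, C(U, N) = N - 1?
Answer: -151425803/67639172 ≈ -2.2387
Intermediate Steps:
C(U, N) = -1 + N
A(n) = -1 - 3*n (A(n) = n*(-4) + (-1 + n) = -4*n + (-1 + n) = -1 - 3*n)
-14393*(-1/(146*A(14))) - 2322/(-43096) = -14393*(-1/(146*(-1 - 3*14))) - 2322/(-43096) = -14393*(-1/(146*(-1 - 42))) - 2322*(-1/43096) = -14393/((-146*(-43))) + 1161/21548 = -14393/6278 + 1161/21548 = -151425803/67639172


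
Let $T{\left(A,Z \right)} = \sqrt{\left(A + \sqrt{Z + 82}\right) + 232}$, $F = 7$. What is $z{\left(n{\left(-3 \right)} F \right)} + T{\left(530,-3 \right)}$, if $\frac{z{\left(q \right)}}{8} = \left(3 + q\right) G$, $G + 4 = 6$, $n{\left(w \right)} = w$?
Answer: $-288 + \sqrt{762 + \sqrt{79}} \approx -260.24$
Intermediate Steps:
$G = 2$ ($G = -4 + 6 = 2$)
$z{\left(q \right)} = 48 + 16 q$ ($z{\left(q \right)} = 8 \left(3 + q\right) 2 = 8 \left(6 + 2 q\right) = 48 + 16 q$)
$T{\left(A,Z \right)} = \sqrt{232 + A + \sqrt{82 + Z}}$ ($T{\left(A,Z \right)} = \sqrt{\left(A + \sqrt{82 + Z}\right) + 232} = \sqrt{232 + A + \sqrt{82 + Z}}$)
$z{\left(n{\left(-3 \right)} F \right)} + T{\left(530,-3 \right)} = \left(48 + 16 \left(\left(-3\right) 7\right)\right) + \sqrt{232 + 530 + \sqrt{82 - 3}} = \left(48 + 16 \left(-21\right)\right) + \sqrt{232 + 530 + \sqrt{79}} = \left(48 - 336\right) + \sqrt{762 + \sqrt{79}} = -288 + \sqrt{762 + \sqrt{79}}$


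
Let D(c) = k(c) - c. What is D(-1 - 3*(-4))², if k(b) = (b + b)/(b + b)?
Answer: 100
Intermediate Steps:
k(b) = 1 (k(b) = (2*b)/((2*b)) = (2*b)*(1/(2*b)) = 1)
D(c) = 1 - c
D(-1 - 3*(-4))² = (1 - (-1 - 3*(-4)))² = (1 - (-1 + 12))² = (1 - 1*11)² = (1 - 11)² = (-10)² = 100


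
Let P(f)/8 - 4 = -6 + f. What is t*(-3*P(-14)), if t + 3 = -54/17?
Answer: -40320/17 ≈ -2371.8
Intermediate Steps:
P(f) = -16 + 8*f (P(f) = 32 + 8*(-6 + f) = 32 + (-48 + 8*f) = -16 + 8*f)
t = -105/17 (t = -3 - 54/17 = -105/17 ≈ -6.1765)
t*(-3*P(-14)) = -(-315)*(-16 + 8*(-14))/17 = -(-315)*(-16 - 112)/17 = -(-315)*(-128)/17 = -105/17*384 = -40320/17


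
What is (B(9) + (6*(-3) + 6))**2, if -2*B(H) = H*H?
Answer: 11025/4 ≈ 2756.3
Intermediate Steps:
B(H) = -H**2/2 (B(H) = -H*H/2 = -H**2/2)
(B(9) + (6*(-3) + 6))**2 = (-1/2*9**2 + (6*(-3) + 6))**2 = (-1/2*81 + (-18 + 6))**2 = (-81/2 - 12)**2 = (-105/2)**2 = 11025/4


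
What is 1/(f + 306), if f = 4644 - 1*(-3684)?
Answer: 1/8634 ≈ 0.00011582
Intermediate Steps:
f = 8328 (f = 4644 + 3684 = 8328)
1/(f + 306) = 1/(8328 + 306) = 1/8634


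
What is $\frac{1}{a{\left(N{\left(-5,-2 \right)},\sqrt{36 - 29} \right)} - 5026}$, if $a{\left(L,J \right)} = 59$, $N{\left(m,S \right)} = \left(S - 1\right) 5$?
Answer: $- \frac{1}{4967} \approx -0.00020133$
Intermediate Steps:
$N{\left(m,S \right)} = -5 + 5 S$ ($N{\left(m,S \right)} = \left(-1 + S\right) 5 = -5 + 5 S$)
$\frac{1}{a{\left(N{\left(-5,-2 \right)},\sqrt{36 - 29} \right)} - 5026} = \frac{1}{59 - 5026} = \frac{1}{-4967} = - \frac{1}{4967}$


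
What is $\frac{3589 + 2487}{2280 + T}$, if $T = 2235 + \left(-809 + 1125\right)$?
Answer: $\frac{6076}{4831} \approx 1.2577$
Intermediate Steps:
$T = 2551$ ($T = 2235 + 316 = 2551$)
$\frac{3589 + 2487}{2280 + T} = \frac{3589 + 2487}{2280 + 2551} = \frac{6076}{4831}$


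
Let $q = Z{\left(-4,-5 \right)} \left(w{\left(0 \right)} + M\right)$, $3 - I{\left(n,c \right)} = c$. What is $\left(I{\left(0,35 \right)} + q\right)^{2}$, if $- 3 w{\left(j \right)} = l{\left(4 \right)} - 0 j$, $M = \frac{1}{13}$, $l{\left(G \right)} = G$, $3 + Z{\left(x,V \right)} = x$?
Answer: $\frac{819025}{1521} \approx 538.48$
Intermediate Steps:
$Z{\left(x,V \right)} = -3 + x$
$I{\left(n,c \right)} = 3 - c$
$M = \frac{1}{13} \approx 0.076923$
$w{\left(j \right)} = - \frac{4}{3}$ ($w{\left(j \right)} = - \frac{4 - 0 j}{3} = - \frac{4 - 0}{3} = - \frac{4 + 0}{3} = \left(- \frac{1}{3}\right) 4 = - \frac{4}{3}$)
$q = \frac{343}{39}$ ($q = \left(-3 - 4\right) \left(- \frac{4}{3} + \frac{1}{13}\right) = \left(-7\right) \left(- \frac{49}{39}\right) = \frac{343}{39} \approx 8.7949$)
$\left(I{\left(0,35 \right)} + q\right)^{2} = \left(\left(3 - 35\right) + \frac{343}{39}\right)^{2} = \left(-32 + \frac{343}{39}\right)^{2} = \left(- \frac{905}{39}\right)^{2} = \frac{819025}{1521}$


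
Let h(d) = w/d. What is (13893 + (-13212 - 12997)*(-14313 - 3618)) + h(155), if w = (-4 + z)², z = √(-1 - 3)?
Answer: 72844958172/155 - 16*I/155 ≈ 4.6997e+8 - 0.10323*I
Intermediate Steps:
z = 2*I (z = √(-4) = 2*I ≈ 2.0*I)
w = (-4 + 2*I)² ≈ 12.0 - 16.0*I
h(d) = (12 - 16*I)/d
(13893 + (-13212 - 12997)*(-14313 - 3618)) + h(155) = (13893 + (-13212 - 12997)*(-14313 - 3618)) + 4*(3 - 4*I)/155 = (13893 - 26209*(-17931)) + 4*(1/155)*(3 - 4*I) = (13893 + 469953579) + (12/155 - 16*I/155) = 469967472 + (12/155 - 16*I/155) = 72844958172/155 - 16*I/155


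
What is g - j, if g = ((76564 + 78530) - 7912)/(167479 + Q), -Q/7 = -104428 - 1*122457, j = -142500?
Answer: 125091846091/877837 ≈ 1.4250e+5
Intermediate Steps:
Q = 1588195 (Q = -7*(-104428 - 1*122457) = -7*(-104428 - 122457) = -7*(-226885) = 1588195)
g = 73591/877837 (g = ((76564 + 78530) - 7912)/(167479 + 1588195) = (155094 - 7912)/1755674 = 147182*(1/1755674) = 73591/877837 ≈ 0.083832)
g - j = 73591/877837 - 1*(-142500) = 73591/877837 + 142500 = 125091846091/877837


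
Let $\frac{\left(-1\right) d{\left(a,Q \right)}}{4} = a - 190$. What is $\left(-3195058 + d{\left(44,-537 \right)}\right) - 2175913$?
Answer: $-5370387$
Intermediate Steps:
$d{\left(a,Q \right)} = 760 - 4 a$ ($d{\left(a,Q \right)} = - 4 \left(a - 190\right) = - 4 \left(-190 + a\right) = 760 - 4 a$)
$\left(-3195058 + d{\left(44,-537 \right)}\right) - 2175913 = \left(-3195058 + \left(760 - 176\right)\right) - 2175913 = \left(-3195058 + 584\right) - 2175913 = -3194474 - 2175913 = -5370387$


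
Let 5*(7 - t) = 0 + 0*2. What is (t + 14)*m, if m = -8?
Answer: -168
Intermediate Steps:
t = 7 (t = 7 - (0 + 0*2)/5 = 7 - (0 + 0)/5 = 7 - 1/5*0 = 7 + 0 = 7)
(t + 14)*m = (7 + 14)*(-8) = 21*(-8) = -168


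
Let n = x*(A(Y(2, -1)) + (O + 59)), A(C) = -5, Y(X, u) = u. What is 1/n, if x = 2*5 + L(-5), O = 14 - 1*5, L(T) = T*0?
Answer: 1/630 ≈ 0.0015873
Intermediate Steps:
L(T) = 0
O = 9 (O = 14 - 5 = 9)
x = 10 (x = 2*5 + 0 = 10 + 0 = 10)
n = 630 (n = 10*(-5 + (9 + 59)) = 10*(-5 + 68) = 10*63 = 630)
1/n = 1/630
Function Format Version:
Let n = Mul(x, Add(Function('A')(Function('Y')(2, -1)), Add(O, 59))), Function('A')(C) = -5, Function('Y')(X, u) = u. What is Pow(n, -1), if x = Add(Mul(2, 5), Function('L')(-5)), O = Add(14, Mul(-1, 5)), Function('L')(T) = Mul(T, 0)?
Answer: Rational(1, 630) ≈ 0.0015873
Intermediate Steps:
Function('L')(T) = 0
O = 9 (O = Add(14, -5) = 9)
x = 10 (x = Add(Mul(2, 5), 0) = Add(10, 0) = 10)
n = 630 (n = Mul(10, Add(-5, Add(9, 59))) = Mul(10, Add(-5, 68)) = Mul(10, 63) = 630)
Pow(n, -1) = Pow(630, -1) = Rational(1, 630)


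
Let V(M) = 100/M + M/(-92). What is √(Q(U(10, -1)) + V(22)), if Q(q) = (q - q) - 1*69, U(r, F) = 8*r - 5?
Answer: I*√16563910/506 ≈ 8.0432*I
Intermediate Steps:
U(r, F) = -5 + 8*r
V(M) = 100/M - M/92 (V(M) = 100/M + M*(-1/92) = 100/M - M/92)
Q(q) = -69 (Q(q) = 0 - 69 = -69)
√(Q(U(10, -1)) + V(22)) = √(-69 + (100/22 - 1/92*22)) = √(-69 + (100*(1/22) - 11/46)) = √(-69 + (50/11 - 11/46)) = √(-69 + 2179/506) = √(-32735/506) = I*√16563910/506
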